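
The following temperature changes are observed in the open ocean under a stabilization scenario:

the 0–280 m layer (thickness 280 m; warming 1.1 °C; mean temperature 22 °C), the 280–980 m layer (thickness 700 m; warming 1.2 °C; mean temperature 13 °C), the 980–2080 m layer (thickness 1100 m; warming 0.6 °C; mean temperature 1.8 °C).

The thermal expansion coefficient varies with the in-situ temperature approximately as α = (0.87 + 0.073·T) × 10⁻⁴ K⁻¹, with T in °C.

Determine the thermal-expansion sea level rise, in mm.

295 mm of thermosteric rise

Layer 1: α = (0.87 + 0.073×22)×10⁻⁴ = 2.476×10⁻⁴ K⁻¹
Layer 2: α = (0.87 + 0.073×13)×10⁻⁴ = 1.819×10⁻⁴ K⁻¹
Layer 3: α = (0.87 + 0.073×1.8)×10⁻⁴ = 1.0014×10⁻⁴ K⁻¹
0–280 m: 1.1 × 2.476×10⁻⁴ × 280 = 0.0762608 m
Layer 2: 1.2 × 1.819×10⁻⁴ × 700 = 0.152796 m
1.0014×10⁻⁴ × 1100 × 0.6 = 0.0660924 m
Δh = 0.0762608 + 0.152796 + 0.0660924 = 0.2951492 m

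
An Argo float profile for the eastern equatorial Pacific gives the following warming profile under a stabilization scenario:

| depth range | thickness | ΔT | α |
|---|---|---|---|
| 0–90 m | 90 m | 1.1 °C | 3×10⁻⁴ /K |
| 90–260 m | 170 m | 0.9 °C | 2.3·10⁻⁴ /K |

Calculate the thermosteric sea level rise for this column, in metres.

3×10⁻⁴ × 1.1 × 90 = 0.02970 m
90–260 m: 2.3×10⁻⁴ × 170 × 0.9 = 0.03519 m
Δh = 0.02970 + 0.03519 = 0.06489 m

about 0.0649 m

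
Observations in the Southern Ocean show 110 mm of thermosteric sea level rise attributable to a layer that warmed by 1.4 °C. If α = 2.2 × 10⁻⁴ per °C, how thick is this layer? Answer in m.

H = Δh/(αΔT) = 0.11 / (2.2×10⁻⁴ × 1.4) ≈ 357.1 m

357 m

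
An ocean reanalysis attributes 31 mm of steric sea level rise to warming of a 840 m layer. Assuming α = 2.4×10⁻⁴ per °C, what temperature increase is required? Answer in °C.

ΔT = Δh/(αH) = 0.031 / (2.4×10⁻⁴ × 840) ≈ 0.1538 °C

0.154 °C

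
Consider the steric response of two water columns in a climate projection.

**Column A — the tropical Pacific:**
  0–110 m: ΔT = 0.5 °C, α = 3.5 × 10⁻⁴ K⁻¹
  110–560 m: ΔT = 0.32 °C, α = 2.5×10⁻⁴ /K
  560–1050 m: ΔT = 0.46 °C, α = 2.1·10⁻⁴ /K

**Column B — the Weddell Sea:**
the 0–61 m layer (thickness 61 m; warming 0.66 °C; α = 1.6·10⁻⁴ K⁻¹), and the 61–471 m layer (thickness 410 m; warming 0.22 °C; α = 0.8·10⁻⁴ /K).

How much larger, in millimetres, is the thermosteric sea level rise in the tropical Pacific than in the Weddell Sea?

A 110 × 3.5×10⁻⁴ × 0.5 = 0.01925 m
A 110–560 m: 0.32 × 2.5×10⁻⁴ × 450 = 0.03600 m
A 490 × 0.46 × 2.1×10⁻⁴ = 0.047334 m
A total: 0.102584 m
B 0–61 m: 0.66 × 1.6×10⁻⁴ × 61 = 0.0064416 m
B Layer 2: 0.22 × 0.8×10⁻⁴ × 410 = 0.007216 m
B total: 0.0136576 m
Difference: 0.102584 − 0.0136576 = 0.0889264 m

Δh_A − Δh_B ≈ 89 mm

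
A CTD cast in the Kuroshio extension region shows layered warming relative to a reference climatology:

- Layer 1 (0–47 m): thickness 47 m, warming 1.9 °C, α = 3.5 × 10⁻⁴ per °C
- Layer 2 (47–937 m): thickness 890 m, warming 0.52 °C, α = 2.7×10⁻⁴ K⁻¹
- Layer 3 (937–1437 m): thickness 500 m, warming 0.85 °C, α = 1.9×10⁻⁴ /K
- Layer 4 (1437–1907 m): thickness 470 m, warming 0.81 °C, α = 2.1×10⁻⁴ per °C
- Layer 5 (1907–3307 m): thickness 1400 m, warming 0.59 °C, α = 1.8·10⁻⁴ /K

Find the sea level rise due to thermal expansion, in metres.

Layer 1: 1.9 × 47 × 3.5×10⁻⁴ = 0.031255 m
Layer 2: 890 × 0.52 × 2.7×10⁻⁴ = 0.124956 m
Layer 3: 0.85 × 1.9×10⁻⁴ × 500 = 0.08075 m
Layer 4: 2.1×10⁻⁴ × 0.81 × 470 = 0.079947 m
Layer 5: 1400 × 1.8×10⁻⁴ × 0.59 = 0.14868 m
Δh = 0.031255 + 0.124956 + 0.08075 + 0.079947 + 0.14868 = 0.465588 m

0.47 m of thermosteric rise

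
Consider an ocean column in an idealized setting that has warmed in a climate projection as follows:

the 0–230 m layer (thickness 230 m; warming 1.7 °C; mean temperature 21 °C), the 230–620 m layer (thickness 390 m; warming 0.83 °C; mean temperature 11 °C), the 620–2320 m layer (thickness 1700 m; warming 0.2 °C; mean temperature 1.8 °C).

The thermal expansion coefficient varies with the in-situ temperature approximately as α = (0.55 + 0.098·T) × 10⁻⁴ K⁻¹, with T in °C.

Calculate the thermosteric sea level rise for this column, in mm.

Layer 1: α = (0.55 + 0.098×21)×10⁻⁴ = 2.608×10⁻⁴ K⁻¹
Layer 2: α = (0.55 + 0.098×11)×10⁻⁴ = 1.628×10⁻⁴ K⁻¹
Layer 3: α = (0.55 + 0.098×1.8)×10⁻⁴ = 0.7264×10⁻⁴ K⁻¹
2.608×10⁻⁴ × 1.7 × 230 = 0.1019728 m
1.628×10⁻⁴ × 0.83 × 390 = 0.05269836 m
620–2320 m: 1700 × 0.2 × 0.7264×10⁻⁴ = 0.0246976 m
Δh = 0.1019728 + 0.05269836 + 0.0246976 = 0.17936876 m ≈ 180 mm

180 mm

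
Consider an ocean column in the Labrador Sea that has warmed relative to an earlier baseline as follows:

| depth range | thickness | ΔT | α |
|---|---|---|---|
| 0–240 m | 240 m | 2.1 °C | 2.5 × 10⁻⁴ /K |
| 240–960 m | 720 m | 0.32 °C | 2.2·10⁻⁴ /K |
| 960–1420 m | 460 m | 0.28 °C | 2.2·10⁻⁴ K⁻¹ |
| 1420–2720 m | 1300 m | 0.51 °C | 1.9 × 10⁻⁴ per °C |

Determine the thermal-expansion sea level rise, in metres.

0–240 m: 2.1 × 240 × 2.5×10⁻⁴ = 0.12600 m
Layer 2: 2.2×10⁻⁴ × 720 × 0.32 = 0.050688 m
960–1420 m: 460 × 2.2×10⁻⁴ × 0.28 = 0.028336 m
Layer 4: 0.51 × 1300 × 1.9×10⁻⁴ = 0.12597 m
Δh = 0.12600 + 0.050688 + 0.028336 + 0.12597 = 0.330994 m

0.33 m of thermosteric rise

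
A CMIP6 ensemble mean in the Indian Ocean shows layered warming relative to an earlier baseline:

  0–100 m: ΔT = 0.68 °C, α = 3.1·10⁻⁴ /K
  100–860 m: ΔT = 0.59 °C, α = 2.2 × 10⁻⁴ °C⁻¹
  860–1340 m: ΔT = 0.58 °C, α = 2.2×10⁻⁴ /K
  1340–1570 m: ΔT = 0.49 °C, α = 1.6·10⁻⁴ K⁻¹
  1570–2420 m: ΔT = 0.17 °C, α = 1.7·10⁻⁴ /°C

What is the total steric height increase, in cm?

Δh ≈ 22 cm

Layer 1: 3.1×10⁻⁴ × 0.68 × 100 = 0.02108 m
Layer 2: 2.2×10⁻⁴ × 760 × 0.59 = 0.098648 m
860–1340 m: 0.58 × 2.2×10⁻⁴ × 480 = 0.061248 m
Layer 4: 230 × 1.6×10⁻⁴ × 0.49 = 0.018032 m
850 × 0.17 × 1.7×10⁻⁴ = 0.024565 m
Δh = 0.02108 + 0.098648 + 0.061248 + 0.018032 + 0.024565 = 0.223573 m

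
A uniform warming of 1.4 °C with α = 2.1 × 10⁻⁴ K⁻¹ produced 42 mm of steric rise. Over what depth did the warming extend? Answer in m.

143 m

H = Δh/(αΔT) = 0.042 / (2.1×10⁻⁴ × 1.4) ≈ 142.9 m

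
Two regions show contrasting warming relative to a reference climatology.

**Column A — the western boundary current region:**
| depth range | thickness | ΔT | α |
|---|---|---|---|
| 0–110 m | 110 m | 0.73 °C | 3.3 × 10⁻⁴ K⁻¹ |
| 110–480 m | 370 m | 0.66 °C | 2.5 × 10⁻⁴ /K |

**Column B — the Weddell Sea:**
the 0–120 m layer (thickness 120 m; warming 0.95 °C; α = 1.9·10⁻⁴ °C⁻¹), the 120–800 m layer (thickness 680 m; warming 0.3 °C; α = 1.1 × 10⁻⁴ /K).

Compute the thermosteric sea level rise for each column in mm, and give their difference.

A 0–110 m: 3.3×10⁻⁴ × 0.73 × 110 = 0.026499 m
A Layer 2: 0.66 × 2.5×10⁻⁴ × 370 = 0.06105 m
A total: 0.087549 m
B 0–120 m: 120 × 1.9×10⁻⁴ × 0.95 = 0.02166 m
B Layer 2: 1.1×10⁻⁴ × 0.3 × 680 = 0.02244 m
B total: 0.04410 m
Difference: 0.087549 − 0.04410 = 0.043449 m

A: 87.5 mm; B: 44.1 mm; difference 43.4 mm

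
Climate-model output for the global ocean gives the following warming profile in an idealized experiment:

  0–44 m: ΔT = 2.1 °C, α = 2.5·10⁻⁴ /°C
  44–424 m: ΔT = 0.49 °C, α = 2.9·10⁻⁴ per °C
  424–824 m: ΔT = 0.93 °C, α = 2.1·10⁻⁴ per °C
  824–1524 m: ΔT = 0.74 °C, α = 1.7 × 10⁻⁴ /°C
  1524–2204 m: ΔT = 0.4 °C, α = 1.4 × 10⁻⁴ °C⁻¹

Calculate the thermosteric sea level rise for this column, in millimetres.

44 × 2.1 × 2.5×10⁻⁴ = 0.02310 m
Layer 2: 0.49 × 2.9×10⁻⁴ × 380 = 0.053998 m
0.93 × 2.1×10⁻⁴ × 400 = 0.07812 m
824–1524 m: 0.74 × 1.7×10⁻⁴ × 700 = 0.08806 m
0.4 × 1.4×10⁻⁴ × 680 = 0.03808 m
Δh = 0.02310 + 0.053998 + 0.07812 + 0.08806 + 0.03808 = 0.281358 m

Δh ≈ 281 mm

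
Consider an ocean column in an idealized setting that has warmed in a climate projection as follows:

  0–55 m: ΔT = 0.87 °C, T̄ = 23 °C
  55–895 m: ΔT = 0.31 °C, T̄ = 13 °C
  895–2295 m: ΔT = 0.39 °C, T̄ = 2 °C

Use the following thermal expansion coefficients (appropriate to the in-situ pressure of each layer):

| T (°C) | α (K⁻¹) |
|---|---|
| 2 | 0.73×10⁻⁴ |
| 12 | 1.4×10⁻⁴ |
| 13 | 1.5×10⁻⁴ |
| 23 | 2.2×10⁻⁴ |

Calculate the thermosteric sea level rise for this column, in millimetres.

89.4 mm of thermosteric rise

Layer 1 at 23 °C → α = 2.2×10⁻⁴ K⁻¹
Layer 2 at 13 °C → α = 1.5×10⁻⁴ K⁻¹
Layer 3 at 2 °C → α = 0.73×10⁻⁴ K⁻¹
0–55 m: 0.87 × 55 × 2.2×10⁻⁴ = 0.010527 m
55–895 m: 1.5×10⁻⁴ × 0.31 × 840 = 0.03906 m
895–2295 m: 1400 × 0.73×10⁻⁴ × 0.39 = 0.039858 m
Δh = 0.010527 + 0.03906 + 0.039858 = 0.089445 m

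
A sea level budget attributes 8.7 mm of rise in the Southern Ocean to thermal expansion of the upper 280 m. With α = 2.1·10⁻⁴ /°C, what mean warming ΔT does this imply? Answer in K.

ΔT = Δh/(αH) = 0.0087 / (2.1×10⁻⁴ × 280) ≈ 0.1480 K

ΔT ≈ 0.15 K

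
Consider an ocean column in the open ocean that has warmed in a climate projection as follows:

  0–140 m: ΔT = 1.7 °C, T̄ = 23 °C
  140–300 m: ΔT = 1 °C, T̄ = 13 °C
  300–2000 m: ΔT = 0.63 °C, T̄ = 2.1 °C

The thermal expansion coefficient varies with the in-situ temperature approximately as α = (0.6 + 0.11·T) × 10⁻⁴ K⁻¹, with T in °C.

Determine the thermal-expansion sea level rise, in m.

Layer 1: α = (0.6 + 0.11×23)×10⁻⁴ = 3.13×10⁻⁴ K⁻¹
Layer 2: α = (0.6 + 0.11×13)×10⁻⁴ = 2.03×10⁻⁴ K⁻¹
Layer 3: α = (0.6 + 0.11×2.1)×10⁻⁴ = 0.831×10⁻⁴ K⁻¹
Layer 1: 3.13×10⁻⁴ × 1.7 × 140 = 0.074494 m
2.03×10⁻⁴ × 160 × 1 = 0.03248 m
300–2000 m: 1700 × 0.63 × 0.831×10⁻⁴ = 0.0890001 m
Δh = 0.074494 + 0.03248 + 0.0890001 = 0.1959741 m

Δh ≈ 0.196 m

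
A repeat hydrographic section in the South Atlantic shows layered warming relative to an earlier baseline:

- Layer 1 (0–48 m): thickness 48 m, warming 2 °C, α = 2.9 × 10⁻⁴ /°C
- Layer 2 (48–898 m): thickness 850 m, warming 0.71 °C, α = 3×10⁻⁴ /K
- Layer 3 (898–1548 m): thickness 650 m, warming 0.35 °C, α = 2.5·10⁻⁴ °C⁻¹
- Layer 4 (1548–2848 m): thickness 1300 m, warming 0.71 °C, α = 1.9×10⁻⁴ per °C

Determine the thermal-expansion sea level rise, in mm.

Δh = 441 mm

Layer 1: 2 × 48 × 2.9×10⁻⁴ = 0.02784 m
0.71 × 3×10⁻⁴ × 850 = 0.18105 m
Layer 3: 650 × 0.35 × 2.5×10⁻⁴ = 0.056875 m
1.9×10⁻⁴ × 0.71 × 1300 = 0.17537 m
Δh = 0.02784 + 0.18105 + 0.056875 + 0.17537 = 0.441135 m ≈ 441 mm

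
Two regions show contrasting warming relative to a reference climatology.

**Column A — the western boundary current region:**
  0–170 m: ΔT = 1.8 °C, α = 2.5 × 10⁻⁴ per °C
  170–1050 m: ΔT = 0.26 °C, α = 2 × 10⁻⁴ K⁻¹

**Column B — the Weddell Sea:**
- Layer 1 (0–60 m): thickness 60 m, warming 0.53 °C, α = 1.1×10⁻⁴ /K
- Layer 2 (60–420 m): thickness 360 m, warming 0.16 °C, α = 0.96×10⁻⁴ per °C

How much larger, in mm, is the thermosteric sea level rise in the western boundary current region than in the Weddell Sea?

A 1.8 × 2.5×10⁻⁴ × 170 = 0.07650 m
A Layer 2: 2×10⁻⁴ × 880 × 0.26 = 0.04576 m
A total: 0.12226 m
B 0–60 m: 1.1×10⁻⁴ × 60 × 0.53 = 0.003498 m
B 0.96×10⁻⁴ × 360 × 0.16 = 0.0055296 m
B total: 0.0090276 m
Difference: 0.12226 − 0.0090276 = 0.1132324 m

113 mm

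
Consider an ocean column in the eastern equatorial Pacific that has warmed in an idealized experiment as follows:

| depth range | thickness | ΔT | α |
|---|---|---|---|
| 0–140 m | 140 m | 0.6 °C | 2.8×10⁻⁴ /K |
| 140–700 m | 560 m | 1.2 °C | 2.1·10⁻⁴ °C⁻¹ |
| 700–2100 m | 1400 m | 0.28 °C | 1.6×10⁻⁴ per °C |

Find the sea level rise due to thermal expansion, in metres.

2.8×10⁻⁴ × 140 × 0.6 = 0.02352 m
2.1×10⁻⁴ × 560 × 1.2 = 0.14112 m
1.6×10⁻⁴ × 1400 × 0.28 = 0.06272 m
Δh = 0.02352 + 0.14112 + 0.06272 = 0.22736 m ≈ 0.227 m

Δh = 0.227 m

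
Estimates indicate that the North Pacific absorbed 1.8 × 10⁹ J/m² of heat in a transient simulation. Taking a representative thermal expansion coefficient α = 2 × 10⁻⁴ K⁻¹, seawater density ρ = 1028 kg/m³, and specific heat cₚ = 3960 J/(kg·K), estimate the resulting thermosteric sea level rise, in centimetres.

Δh = αQ/(ρcₚ) = 2×10⁻⁴ × 1.8×10⁹ / (1028 × 3960) ≈ 0.088433 m

Δh = 8.8 cm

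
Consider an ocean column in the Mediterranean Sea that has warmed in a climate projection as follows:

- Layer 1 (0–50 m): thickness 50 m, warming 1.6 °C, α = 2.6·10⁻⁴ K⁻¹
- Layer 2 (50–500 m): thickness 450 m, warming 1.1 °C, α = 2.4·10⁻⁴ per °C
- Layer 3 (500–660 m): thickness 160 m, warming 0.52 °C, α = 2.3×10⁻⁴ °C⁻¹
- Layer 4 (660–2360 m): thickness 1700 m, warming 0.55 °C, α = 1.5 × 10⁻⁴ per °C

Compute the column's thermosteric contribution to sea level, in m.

0–50 m: 1.6 × 50 × 2.6×10⁻⁴ = 0.02080 m
50–500 m: 1.1 × 450 × 2.4×10⁻⁴ = 0.11880 m
2.3×10⁻⁴ × 0.52 × 160 = 0.019136 m
1.5×10⁻⁴ × 1700 × 0.55 = 0.14025 m
Δh = 0.02080 + 0.11880 + 0.019136 + 0.14025 = 0.298986 m

Δh ≈ 0.299 m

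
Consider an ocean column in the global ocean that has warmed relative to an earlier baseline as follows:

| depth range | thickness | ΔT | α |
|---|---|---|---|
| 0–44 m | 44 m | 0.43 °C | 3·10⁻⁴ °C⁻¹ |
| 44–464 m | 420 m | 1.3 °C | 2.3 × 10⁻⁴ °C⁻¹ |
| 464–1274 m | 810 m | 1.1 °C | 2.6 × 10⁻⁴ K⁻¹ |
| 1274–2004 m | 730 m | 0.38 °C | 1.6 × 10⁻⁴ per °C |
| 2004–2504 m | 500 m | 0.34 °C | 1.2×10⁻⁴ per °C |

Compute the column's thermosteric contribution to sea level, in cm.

0.43 × 3×10⁻⁴ × 44 = 0.005676 m
Layer 2: 1.3 × 2.3×10⁻⁴ × 420 = 0.12558 m
2.6×10⁻⁴ × 810 × 1.1 = 0.23166 m
1.6×10⁻⁴ × 0.38 × 730 = 0.044384 m
2004–2504 m: 0.34 × 1.2×10⁻⁴ × 500 = 0.02040 m
Δh = 0.005676 + 0.12558 + 0.23166 + 0.044384 + 0.02040 = 0.42770 m

Δh ≈ 43 cm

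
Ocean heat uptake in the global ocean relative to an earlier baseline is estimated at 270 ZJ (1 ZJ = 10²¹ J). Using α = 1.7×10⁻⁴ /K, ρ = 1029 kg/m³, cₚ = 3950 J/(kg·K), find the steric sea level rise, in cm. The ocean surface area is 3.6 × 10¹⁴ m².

3.14 cm

Per unit area: Q = 270×10²¹ / (3.6×10¹⁴) = 7.5×10⁸ J/m²
Δh = αQ/(ρcₚ) = 1.7×10⁻⁴ × 7.5×10⁸ / (1029 × 3950) ≈ 0.031369 m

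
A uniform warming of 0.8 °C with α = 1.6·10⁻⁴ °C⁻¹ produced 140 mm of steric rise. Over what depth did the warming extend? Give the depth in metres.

about 1090 m

H = Δh/(αΔT) = 0.14 / (1.6×10⁻⁴ × 0.8) ≈ 1094 m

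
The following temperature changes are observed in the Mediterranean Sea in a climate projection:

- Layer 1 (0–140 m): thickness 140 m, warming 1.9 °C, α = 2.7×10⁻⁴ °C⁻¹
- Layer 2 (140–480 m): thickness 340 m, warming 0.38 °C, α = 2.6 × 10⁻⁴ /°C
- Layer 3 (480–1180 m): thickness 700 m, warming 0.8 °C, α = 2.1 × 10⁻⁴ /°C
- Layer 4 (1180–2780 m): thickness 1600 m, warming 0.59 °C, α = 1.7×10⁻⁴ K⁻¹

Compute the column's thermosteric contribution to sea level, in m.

Δh = 0.38 m

Layer 1: 140 × 2.7×10⁻⁴ × 1.9 = 0.07182 m
140–480 m: 0.38 × 2.6×10⁻⁴ × 340 = 0.033592 m
2.1×10⁻⁴ × 0.8 × 700 = 0.11760 m
Layer 4: 1.7×10⁻⁴ × 1600 × 0.59 = 0.16048 m
Δh = 0.07182 + 0.033592 + 0.11760 + 0.16048 = 0.383492 m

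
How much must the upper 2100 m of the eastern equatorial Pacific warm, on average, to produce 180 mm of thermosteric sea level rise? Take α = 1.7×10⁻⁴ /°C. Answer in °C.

ΔT = Δh/(αH) = 0.18 / (1.7×10⁻⁴ × 2100) ≈ 0.5042 °C

ΔT ≈ 0.504 °C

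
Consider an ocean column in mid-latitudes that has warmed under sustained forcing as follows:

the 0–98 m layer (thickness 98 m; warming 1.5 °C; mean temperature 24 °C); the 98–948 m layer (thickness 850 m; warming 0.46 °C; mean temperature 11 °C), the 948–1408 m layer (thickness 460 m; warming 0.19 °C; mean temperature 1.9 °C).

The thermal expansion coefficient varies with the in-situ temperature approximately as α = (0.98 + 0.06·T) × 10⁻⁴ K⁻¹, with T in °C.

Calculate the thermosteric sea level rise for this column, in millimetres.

about 109 mm

Layer 1: α = (0.98 + 0.06×24)×10⁻⁴ = 2.42×10⁻⁴ K⁻¹
Layer 2: α = (0.98 + 0.06×11)×10⁻⁴ = 1.64×10⁻⁴ K⁻¹
Layer 3: α = (0.98 + 0.06×1.9)×10⁻⁴ = 1.094×10⁻⁴ K⁻¹
2.42×10⁻⁴ × 98 × 1.5 = 0.035574 m
1.64×10⁻⁴ × 850 × 0.46 = 0.064124 m
Layer 3: 460 × 1.094×10⁻⁴ × 0.19 = 0.00956156 m
Δh = 0.035574 + 0.064124 + 0.00956156 = 0.10925956 m ≈ 109 mm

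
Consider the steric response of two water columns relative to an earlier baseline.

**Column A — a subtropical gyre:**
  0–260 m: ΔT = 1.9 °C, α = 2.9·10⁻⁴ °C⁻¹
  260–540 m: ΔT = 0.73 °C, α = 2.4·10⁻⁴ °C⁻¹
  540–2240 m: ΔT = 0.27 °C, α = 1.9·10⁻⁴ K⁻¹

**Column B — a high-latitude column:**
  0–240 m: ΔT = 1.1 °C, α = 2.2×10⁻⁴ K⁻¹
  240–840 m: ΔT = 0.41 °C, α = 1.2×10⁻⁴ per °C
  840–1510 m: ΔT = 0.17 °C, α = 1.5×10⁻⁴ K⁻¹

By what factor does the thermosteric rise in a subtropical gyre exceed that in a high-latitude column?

a factor of 2.67

A 0–260 m: 260 × 1.9 × 2.9×10⁻⁴ = 0.14326 m
A 260–540 m: 280 × 0.73 × 2.4×10⁻⁴ = 0.049056 m
A Layer 3: 0.27 × 1700 × 1.9×10⁻⁴ = 0.08721 m
A total: 0.279526 m
B Layer 1: 1.1 × 2.2×10⁻⁴ × 240 = 0.05808 m
B 0.41 × 1.2×10⁻⁴ × 600 = 0.02952 m
B 840–1510 m: 670 × 1.5×10⁻⁴ × 0.17 = 0.017085 m
B total: 0.104685 m
Ratio: 0.279526 / 0.104685 ≈ 2.670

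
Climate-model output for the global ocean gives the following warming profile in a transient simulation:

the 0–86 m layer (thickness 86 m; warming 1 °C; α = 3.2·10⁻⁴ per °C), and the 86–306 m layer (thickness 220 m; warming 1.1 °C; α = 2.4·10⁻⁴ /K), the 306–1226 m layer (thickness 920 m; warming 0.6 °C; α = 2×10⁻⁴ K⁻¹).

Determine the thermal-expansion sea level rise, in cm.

Layer 1: 3.2×10⁻⁴ × 86 × 1 = 0.02752 m
86–306 m: 1.1 × 2.4×10⁻⁴ × 220 = 0.05808 m
Layer 3: 2×10⁻⁴ × 920 × 0.6 = 0.11040 m
Δh = 0.02752 + 0.05808 + 0.11040 = 0.19600 m

Δh ≈ 19.6 cm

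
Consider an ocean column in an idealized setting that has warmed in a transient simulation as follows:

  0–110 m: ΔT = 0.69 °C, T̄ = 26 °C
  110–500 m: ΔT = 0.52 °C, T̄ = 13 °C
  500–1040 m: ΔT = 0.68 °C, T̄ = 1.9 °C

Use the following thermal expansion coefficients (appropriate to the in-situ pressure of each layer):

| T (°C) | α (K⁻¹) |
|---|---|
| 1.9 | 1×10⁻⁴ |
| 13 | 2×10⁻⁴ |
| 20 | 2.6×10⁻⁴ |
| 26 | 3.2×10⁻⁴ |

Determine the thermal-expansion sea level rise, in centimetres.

about 10.2 cm

Layer 1 at 26 °C → α = 3.2×10⁻⁴ K⁻¹
Layer 2 at 13 °C → α = 2×10⁻⁴ K⁻¹
Layer 3 at 1.9 °C → α = 1×10⁻⁴ K⁻¹
0–110 m: 3.2×10⁻⁴ × 110 × 0.69 = 0.024288 m
110–500 m: 2×10⁻⁴ × 390 × 0.52 = 0.04056 m
Layer 3: 1×10⁻⁴ × 0.68 × 540 = 0.03672 m
Δh = 0.024288 + 0.04056 + 0.03672 = 0.101568 m ≈ 10.2 cm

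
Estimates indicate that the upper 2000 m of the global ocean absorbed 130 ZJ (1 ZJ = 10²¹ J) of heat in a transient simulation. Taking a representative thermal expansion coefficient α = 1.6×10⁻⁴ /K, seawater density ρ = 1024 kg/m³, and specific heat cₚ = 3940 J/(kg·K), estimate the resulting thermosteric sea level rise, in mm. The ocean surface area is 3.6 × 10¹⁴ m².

Per unit area: Q = 130×10²¹ / (3.6×10¹⁴) ≈ 3.611×10⁸ J/m²
Δh = αQ/(ρcₚ) = 1.6×10⁻⁴ × 3.611×10⁸ / (1024 × 3940) ≈ 0.01432 m

Δh = 14.3 mm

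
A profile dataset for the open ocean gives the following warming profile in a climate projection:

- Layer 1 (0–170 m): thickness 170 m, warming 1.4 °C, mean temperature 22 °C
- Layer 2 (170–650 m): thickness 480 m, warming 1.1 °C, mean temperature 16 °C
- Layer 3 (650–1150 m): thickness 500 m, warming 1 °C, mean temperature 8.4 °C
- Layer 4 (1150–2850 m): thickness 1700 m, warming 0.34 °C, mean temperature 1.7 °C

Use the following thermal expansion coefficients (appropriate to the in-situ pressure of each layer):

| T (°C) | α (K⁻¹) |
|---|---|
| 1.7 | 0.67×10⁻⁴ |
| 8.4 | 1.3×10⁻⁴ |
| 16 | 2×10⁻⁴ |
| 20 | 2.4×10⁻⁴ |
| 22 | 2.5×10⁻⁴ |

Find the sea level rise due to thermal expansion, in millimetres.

Δh ≈ 269 mm

Layer 1 at 22 °C → α = 2.5×10⁻⁴ K⁻¹
Layer 2 at 16 °C → α = 2×10⁻⁴ K⁻¹
Layer 3 at 8.4 °C → α = 1.3×10⁻⁴ K⁻¹
Layer 4 at 1.7 °C → α = 0.67×10⁻⁴ K⁻¹
Layer 1: 2.5×10⁻⁴ × 170 × 1.4 = 0.05950 m
2×10⁻⁴ × 1.1 × 480 = 0.10560 m
Layer 3: 1 × 500 × 1.3×10⁻⁴ = 0.06500 m
1700 × 0.34 × 0.67×10⁻⁴ = 0.038726 m
Δh = 0.05950 + 0.10560 + 0.06500 + 0.038726 = 0.268826 m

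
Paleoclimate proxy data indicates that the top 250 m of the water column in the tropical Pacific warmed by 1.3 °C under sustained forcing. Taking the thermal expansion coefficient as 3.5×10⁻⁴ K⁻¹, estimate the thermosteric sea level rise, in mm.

Δh = αΔT·H = 3.5×10⁻⁴ × 1.3 × 250 = 0.11375 m

110 mm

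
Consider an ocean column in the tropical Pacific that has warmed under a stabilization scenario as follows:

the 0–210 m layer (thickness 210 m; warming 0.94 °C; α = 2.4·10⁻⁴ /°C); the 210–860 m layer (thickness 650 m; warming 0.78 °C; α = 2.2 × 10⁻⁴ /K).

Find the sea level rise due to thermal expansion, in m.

0–210 m: 210 × 0.94 × 2.4×10⁻⁴ = 0.047376 m
210–860 m: 2.2×10⁻⁴ × 0.78 × 650 = 0.11154 m
Δh = 0.047376 + 0.11154 = 0.158916 m

0.159 m of thermosteric rise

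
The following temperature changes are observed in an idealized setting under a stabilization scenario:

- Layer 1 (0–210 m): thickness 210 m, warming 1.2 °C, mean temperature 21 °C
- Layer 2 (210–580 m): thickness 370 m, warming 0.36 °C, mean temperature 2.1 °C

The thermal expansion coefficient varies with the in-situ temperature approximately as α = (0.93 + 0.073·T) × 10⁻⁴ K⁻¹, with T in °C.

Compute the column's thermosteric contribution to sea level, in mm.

Layer 1: α = (0.93 + 0.073×21)×10⁻⁴ = 2.463×10⁻⁴ K⁻¹
Layer 2: α = (0.93 + 0.073×2.1)×10⁻⁴ = 1.0833×10⁻⁴ K⁻¹
0–210 m: 1.2 × 2.463×10⁻⁴ × 210 = 0.0620676 m
210–580 m: 1.0833×10⁻⁴ × 370 × 0.36 = 0.014429556 m
Δh = 0.0620676 + 0.014429556 = 0.076497156 m ≈ 76 mm

Δh ≈ 76 mm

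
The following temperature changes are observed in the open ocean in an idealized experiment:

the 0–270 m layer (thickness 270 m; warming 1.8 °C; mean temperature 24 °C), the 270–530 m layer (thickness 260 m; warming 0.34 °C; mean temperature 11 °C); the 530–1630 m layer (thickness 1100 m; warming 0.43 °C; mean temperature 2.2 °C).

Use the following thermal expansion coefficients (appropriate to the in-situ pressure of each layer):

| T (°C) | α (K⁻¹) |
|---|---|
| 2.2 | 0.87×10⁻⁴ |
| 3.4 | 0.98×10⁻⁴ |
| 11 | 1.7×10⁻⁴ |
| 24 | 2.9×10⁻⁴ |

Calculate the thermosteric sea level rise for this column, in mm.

Layer 1 at 24 °C → α = 2.9×10⁻⁴ K⁻¹
Layer 2 at 11 °C → α = 1.7×10⁻⁴ K⁻¹
Layer 3 at 2.2 °C → α = 0.87×10⁻⁴ K⁻¹
Layer 1: 2.9×10⁻⁴ × 1.8 × 270 = 0.14094 m
270–530 m: 0.34 × 1.7×10⁻⁴ × 260 = 0.015028 m
530–1630 m: 1100 × 0.43 × 0.87×10⁻⁴ = 0.041151 m
Δh = 0.14094 + 0.015028 + 0.041151 = 0.197119 m

197 mm of thermosteric rise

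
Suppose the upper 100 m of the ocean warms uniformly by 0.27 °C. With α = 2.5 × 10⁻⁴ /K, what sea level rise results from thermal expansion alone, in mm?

Δh = αΔT·H = 2.5×10⁻⁴ × 0.27 × 100 = 0.00675 m

6.8 mm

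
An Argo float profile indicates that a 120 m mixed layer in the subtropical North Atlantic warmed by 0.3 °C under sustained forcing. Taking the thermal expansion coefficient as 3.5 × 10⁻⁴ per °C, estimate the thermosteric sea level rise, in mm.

12.6 mm of thermosteric rise

Δh = αΔT·H = 3.5×10⁻⁴ × 0.3 × 120 = 0.01260 m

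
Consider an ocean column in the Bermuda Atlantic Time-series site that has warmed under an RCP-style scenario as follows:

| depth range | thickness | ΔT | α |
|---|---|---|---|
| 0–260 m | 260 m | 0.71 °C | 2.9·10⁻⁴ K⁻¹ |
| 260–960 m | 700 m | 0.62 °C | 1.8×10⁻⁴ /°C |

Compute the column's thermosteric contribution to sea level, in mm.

130 mm

0–260 m: 260 × 2.9×10⁻⁴ × 0.71 = 0.053534 m
700 × 0.62 × 1.8×10⁻⁴ = 0.07812 m
Δh = 0.053534 + 0.07812 = 0.131654 m ≈ 130 mm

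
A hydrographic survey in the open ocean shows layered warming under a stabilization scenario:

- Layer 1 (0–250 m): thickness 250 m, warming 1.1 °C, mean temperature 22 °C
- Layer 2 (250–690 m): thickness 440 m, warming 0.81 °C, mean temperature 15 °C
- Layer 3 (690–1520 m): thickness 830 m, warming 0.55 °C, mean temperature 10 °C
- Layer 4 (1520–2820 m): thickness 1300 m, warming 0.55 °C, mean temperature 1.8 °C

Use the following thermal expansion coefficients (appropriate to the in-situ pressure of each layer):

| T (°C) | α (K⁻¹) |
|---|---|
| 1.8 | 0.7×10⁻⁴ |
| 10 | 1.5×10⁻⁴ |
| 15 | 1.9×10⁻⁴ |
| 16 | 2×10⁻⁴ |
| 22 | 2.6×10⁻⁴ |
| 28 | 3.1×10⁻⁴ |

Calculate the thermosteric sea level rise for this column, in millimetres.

Layer 1 at 22 °C → α = 2.6×10⁻⁴ K⁻¹
Layer 2 at 15 °C → α = 1.9×10⁻⁴ K⁻¹
Layer 3 at 10 °C → α = 1.5×10⁻⁴ K⁻¹
Layer 4 at 1.8 °C → α = 0.7×10⁻⁴ K⁻¹
0–250 m: 1.1 × 2.6×10⁻⁴ × 250 = 0.07150 m
250–690 m: 440 × 0.81 × 1.9×10⁻⁴ = 0.067716 m
690–1520 m: 1.5×10⁻⁴ × 0.55 × 830 = 0.068475 m
1520–2820 m: 1300 × 0.7×10⁻⁴ × 0.55 = 0.05005 m
Δh = 0.07150 + 0.067716 + 0.068475 + 0.05005 = 0.257741 m ≈ 258 mm

Δh ≈ 258 mm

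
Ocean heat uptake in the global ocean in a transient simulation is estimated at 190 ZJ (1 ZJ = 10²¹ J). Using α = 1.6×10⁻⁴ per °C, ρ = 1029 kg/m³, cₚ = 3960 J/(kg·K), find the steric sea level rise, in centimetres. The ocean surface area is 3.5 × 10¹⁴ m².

Per unit area: Q = 190×10²¹ / (3.5×10¹⁴) ≈ 5.429×10⁸ J/m²
Δh = αQ/(ρcₚ) = 1.6×10⁻⁴ × 5.429×10⁸ / (1029 × 3960) ≈ 0.021317 m

2.13 cm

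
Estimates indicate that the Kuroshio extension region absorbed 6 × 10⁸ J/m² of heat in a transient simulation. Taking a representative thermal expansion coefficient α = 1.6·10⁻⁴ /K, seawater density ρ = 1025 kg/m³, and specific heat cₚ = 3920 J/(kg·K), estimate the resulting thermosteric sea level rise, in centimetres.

Δh = αQ/(ρcₚ) = 1.6×10⁻⁴ × 6×10⁸ / (1025 × 3920) ≈ 0.023892 m

about 2.39 cm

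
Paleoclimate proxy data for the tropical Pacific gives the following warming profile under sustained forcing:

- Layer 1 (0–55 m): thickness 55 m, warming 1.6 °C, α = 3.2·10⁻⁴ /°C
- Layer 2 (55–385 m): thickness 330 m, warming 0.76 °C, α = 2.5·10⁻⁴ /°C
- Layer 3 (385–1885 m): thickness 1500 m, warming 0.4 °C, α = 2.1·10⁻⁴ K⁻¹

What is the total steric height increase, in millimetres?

Layer 1: 55 × 3.2×10⁻⁴ × 1.6 = 0.02816 m
0.76 × 2.5×10⁻⁴ × 330 = 0.06270 m
385–1885 m: 1500 × 2.1×10⁻⁴ × 0.4 = 0.12600 m
Δh = 0.02816 + 0.06270 + 0.12600 = 0.21686 m

about 217 mm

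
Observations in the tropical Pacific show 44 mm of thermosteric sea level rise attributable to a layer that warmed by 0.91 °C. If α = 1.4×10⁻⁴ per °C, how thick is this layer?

H = Δh/(αΔT) = 0.044 / (1.4×10⁻⁴ × 0.91) ≈ 345.4 m

345 m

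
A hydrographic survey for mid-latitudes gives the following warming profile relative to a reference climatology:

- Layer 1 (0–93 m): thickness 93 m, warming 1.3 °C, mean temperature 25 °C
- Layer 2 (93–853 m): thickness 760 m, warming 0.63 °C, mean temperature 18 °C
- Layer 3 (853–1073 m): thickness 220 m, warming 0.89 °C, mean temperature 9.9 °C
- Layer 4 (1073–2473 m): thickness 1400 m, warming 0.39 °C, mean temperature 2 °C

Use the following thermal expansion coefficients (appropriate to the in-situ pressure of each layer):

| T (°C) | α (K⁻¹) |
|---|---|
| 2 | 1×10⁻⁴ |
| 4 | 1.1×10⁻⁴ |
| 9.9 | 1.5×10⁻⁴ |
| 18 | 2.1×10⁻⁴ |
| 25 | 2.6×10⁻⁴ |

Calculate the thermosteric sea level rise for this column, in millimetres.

220 mm

Layer 1 at 25 °C → α = 2.6×10⁻⁴ K⁻¹
Layer 2 at 18 °C → α = 2.1×10⁻⁴ K⁻¹
Layer 3 at 9.9 °C → α = 1.5×10⁻⁴ K⁻¹
Layer 4 at 2 °C → α = 1×10⁻⁴ K⁻¹
0–93 m: 1.3 × 2.6×10⁻⁴ × 93 = 0.031434 m
2.1×10⁻⁴ × 0.63 × 760 = 0.100548 m
0.89 × 220 × 1.5×10⁻⁴ = 0.02937 m
Layer 4: 1400 × 0.39 × 1×10⁻⁴ = 0.05460 m
Δh = 0.031434 + 0.100548 + 0.02937 + 0.05460 = 0.215952 m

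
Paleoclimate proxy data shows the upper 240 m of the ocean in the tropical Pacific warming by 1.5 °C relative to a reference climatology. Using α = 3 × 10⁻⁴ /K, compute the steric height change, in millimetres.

108 mm

Δh = αΔT·H = 3×10⁻⁴ × 1.5 × 240 = 0.10800 m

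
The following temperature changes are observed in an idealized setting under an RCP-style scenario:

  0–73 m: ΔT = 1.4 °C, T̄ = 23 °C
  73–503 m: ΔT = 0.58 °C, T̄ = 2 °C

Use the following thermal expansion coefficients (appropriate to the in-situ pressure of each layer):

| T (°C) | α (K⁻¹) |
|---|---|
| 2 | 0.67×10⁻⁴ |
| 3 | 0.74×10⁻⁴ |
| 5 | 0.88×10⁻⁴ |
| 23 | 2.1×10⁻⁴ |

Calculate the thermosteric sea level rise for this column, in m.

Layer 1 at 23 °C → α = 2.1×10⁻⁴ K⁻¹
Layer 2 at 2 °C → α = 0.67×10⁻⁴ K⁻¹
Layer 1: 73 × 2.1×10⁻⁴ × 1.4 = 0.021462 m
0.58 × 430 × 0.67×10⁻⁴ = 0.0167098 m
Δh = 0.021462 + 0.0167098 = 0.0381718 m ≈ 0.0382 m

Δh = 0.0382 m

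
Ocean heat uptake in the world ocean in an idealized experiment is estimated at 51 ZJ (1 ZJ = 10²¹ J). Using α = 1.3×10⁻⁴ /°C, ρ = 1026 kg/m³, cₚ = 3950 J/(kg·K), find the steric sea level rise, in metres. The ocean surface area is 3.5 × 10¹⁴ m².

Per unit area: Q = 51×10²¹ / (3.5×10¹⁴) ≈ 1.457×10⁸ J/m²
Δh = αQ/(ρcₚ) = 1.3×10⁻⁴ × 1.457×10⁸ / (1026 × 3950) ≈ 0.0046737 m

0.0047 m of thermosteric rise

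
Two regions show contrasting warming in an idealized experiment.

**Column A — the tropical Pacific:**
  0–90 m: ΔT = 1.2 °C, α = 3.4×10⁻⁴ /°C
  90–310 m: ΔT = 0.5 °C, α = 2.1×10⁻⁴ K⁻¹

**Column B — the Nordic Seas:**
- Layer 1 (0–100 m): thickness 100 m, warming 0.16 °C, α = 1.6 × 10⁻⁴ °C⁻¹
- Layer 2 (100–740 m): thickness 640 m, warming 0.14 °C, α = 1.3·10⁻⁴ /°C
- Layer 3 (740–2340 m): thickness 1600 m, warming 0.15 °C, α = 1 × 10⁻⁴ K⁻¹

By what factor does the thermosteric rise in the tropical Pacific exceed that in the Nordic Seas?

a factor of 1.6

A 0–90 m: 3.4×10⁻⁴ × 90 × 1.2 = 0.03672 m
A Layer 2: 220 × 0.5 × 2.1×10⁻⁴ = 0.02310 m
A total: 0.05982 m
B 0–100 m: 100 × 1.6×10⁻⁴ × 0.16 = 0.00256 m
B 0.14 × 1.3×10⁻⁴ × 640 = 0.011648 m
B 740–2340 m: 1×10⁻⁴ × 1600 × 0.15 = 0.02400 m
B total: 0.038208 m
Ratio: 0.05982 / 0.038208 ≈ 1.566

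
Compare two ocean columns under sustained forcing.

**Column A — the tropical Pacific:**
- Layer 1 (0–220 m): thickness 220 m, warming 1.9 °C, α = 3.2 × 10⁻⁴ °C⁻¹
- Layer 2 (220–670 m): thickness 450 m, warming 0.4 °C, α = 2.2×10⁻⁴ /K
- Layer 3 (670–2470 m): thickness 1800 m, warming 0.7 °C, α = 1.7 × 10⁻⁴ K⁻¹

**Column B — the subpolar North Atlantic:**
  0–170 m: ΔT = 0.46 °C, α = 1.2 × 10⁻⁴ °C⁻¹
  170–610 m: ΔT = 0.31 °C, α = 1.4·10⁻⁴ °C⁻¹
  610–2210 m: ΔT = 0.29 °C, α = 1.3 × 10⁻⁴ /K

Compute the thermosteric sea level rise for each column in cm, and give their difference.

A: 39 cm; B: 8.9 cm; difference 30 cm

A Layer 1: 1.9 × 3.2×10⁻⁴ × 220 = 0.13376 m
A 220–670 m: 0.4 × 2.2×10⁻⁴ × 450 = 0.03960 m
A Layer 3: 1800 × 0.7 × 1.7×10⁻⁴ = 0.21420 m
A total: 0.38756 m
B 170 × 1.2×10⁻⁴ × 0.46 = 0.009384 m
B Layer 2: 1.4×10⁻⁴ × 440 × 0.31 = 0.019096 m
B Layer 3: 0.29 × 1.3×10⁻⁴ × 1600 = 0.06032 m
B total: 0.08880 m
Difference: 0.38756 − 0.08880 = 0.29876 m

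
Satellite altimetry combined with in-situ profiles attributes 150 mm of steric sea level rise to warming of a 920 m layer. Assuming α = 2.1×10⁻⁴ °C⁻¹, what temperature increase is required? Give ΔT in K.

ΔT ≈ 0.776 K

ΔT = Δh/(αH) = 0.15 / (2.1×10⁻⁴ × 920) ≈ 0.7764 K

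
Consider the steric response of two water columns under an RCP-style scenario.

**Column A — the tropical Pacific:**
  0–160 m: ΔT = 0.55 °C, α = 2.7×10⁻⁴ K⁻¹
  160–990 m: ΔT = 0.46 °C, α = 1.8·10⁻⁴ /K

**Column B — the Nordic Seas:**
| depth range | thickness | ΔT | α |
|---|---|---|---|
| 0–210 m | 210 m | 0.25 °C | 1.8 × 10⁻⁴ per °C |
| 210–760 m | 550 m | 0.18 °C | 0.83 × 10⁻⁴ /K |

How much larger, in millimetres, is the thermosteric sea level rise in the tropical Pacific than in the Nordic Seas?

Δh_A − Δh_B ≈ 75 mm

A 160 × 2.7×10⁻⁴ × 0.55 = 0.02376 m
A 0.46 × 830 × 1.8×10⁻⁴ = 0.068724 m
A total: 0.092484 m
B 0–210 m: 1.8×10⁻⁴ × 210 × 0.25 = 0.00945 m
B 550 × 0.83×10⁻⁴ × 0.18 = 0.008217 m
B total: 0.017667 m
Difference: 0.092484 − 0.017667 = 0.074817 m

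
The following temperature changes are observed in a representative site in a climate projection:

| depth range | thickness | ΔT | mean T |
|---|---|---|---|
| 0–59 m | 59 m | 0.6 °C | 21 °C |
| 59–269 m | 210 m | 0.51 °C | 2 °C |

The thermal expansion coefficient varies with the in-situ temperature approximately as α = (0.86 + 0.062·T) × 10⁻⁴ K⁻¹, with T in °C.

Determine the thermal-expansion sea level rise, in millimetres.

Layer 1: α = (0.86 + 0.062×21)×10⁻⁴ = 2.162×10⁻⁴ K⁻¹
Layer 2: α = (0.86 + 0.062×2)×10⁻⁴ = 0.984×10⁻⁴ K⁻¹
Layer 1: 2.162×10⁻⁴ × 59 × 0.6 = 0.00765348 m
0.984×10⁻⁴ × 210 × 0.51 = 0.01053864 m
Δh = 0.00765348 + 0.01053864 = 0.01819212 m

18 mm of thermosteric rise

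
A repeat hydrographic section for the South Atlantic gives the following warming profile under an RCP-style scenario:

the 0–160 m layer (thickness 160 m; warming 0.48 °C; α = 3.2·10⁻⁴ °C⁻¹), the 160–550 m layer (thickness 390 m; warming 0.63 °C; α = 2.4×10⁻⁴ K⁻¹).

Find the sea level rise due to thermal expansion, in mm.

about 83.5 mm

0–160 m: 3.2×10⁻⁴ × 160 × 0.48 = 0.024576 m
160–550 m: 2.4×10⁻⁴ × 390 × 0.63 = 0.058968 m
Δh = 0.024576 + 0.058968 = 0.083544 m ≈ 83.5 mm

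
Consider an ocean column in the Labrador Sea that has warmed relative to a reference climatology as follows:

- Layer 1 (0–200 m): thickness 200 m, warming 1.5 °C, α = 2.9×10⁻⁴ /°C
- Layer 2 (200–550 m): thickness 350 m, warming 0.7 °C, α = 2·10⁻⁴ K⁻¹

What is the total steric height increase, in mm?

Δh ≈ 136 mm

2.9×10⁻⁴ × 1.5 × 200 = 0.08700 m
Layer 2: 0.7 × 2×10⁻⁴ × 350 = 0.04900 m
Δh = 0.08700 + 0.04900 = 0.13600 m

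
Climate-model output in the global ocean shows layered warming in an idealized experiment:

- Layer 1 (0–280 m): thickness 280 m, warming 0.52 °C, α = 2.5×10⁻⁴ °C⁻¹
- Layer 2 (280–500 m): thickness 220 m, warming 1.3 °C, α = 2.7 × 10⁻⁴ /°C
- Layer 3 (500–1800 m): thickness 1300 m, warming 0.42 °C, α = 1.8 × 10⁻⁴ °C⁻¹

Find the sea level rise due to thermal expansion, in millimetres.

212 mm

0–280 m: 0.52 × 280 × 2.5×10⁻⁴ = 0.03640 m
1.3 × 220 × 2.7×10⁻⁴ = 0.07722 m
500–1800 m: 0.42 × 1.8×10⁻⁴ × 1300 = 0.09828 m
Δh = 0.03640 + 0.07722 + 0.09828 = 0.21190 m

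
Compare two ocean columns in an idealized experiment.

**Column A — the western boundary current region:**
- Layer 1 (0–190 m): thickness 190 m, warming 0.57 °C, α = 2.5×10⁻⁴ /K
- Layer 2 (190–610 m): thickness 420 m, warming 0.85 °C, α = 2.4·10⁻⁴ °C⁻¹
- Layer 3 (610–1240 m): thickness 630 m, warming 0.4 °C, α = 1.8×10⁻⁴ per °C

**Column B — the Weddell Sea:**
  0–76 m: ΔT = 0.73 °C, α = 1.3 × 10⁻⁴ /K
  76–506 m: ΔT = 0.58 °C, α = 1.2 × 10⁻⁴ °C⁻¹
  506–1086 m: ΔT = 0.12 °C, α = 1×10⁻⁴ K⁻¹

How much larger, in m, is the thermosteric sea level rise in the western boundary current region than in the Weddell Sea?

A 190 × 0.57 × 2.5×10⁻⁴ = 0.027075 m
A 190–610 m: 420 × 2.4×10⁻⁴ × 0.85 = 0.08568 m
A 610–1240 m: 630 × 1.8×10⁻⁴ × 0.4 = 0.04536 m
A total: 0.158115 m
B 0–76 m: 76 × 1.3×10⁻⁴ × 0.73 = 0.0072124 m
B 76–506 m: 1.2×10⁻⁴ × 0.58 × 430 = 0.029928 m
B Layer 3: 0.12 × 1×10⁻⁴ × 580 = 0.00696 m
B total: 0.0441004 m
Difference: 0.158115 − 0.0441004 = 0.1140146 m

0.114 m larger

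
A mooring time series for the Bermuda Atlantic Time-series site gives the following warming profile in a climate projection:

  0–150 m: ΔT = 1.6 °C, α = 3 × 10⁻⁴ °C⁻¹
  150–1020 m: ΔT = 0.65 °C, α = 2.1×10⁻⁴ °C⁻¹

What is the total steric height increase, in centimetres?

1.6 × 150 × 3×10⁻⁴ = 0.07200 m
2.1×10⁻⁴ × 0.65 × 870 = 0.118755 m
Δh = 0.07200 + 0.118755 = 0.190755 m

about 19.1 cm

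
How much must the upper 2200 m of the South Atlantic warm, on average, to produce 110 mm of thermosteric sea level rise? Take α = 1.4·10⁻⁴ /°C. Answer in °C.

ΔT = Δh/(αH) = 0.11 / (1.4×10⁻⁴ × 2200) ≈ 0.3571 °C

ΔT ≈ 0.357 °C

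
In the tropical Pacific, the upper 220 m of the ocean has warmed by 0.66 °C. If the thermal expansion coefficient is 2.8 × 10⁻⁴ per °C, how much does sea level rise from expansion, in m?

Δh = αΔT·H = 2.8×10⁻⁴ × 0.66 × 220 = 0.040656 m

about 0.0407 m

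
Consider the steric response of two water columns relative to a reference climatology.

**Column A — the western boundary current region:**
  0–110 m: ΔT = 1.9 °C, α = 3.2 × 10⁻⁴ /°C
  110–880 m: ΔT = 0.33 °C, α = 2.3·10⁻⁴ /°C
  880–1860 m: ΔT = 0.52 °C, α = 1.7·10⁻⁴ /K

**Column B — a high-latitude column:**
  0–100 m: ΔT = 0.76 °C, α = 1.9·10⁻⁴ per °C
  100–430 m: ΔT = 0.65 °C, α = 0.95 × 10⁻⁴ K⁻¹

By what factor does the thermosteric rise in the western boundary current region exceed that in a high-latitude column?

A 0–110 m: 1.9 × 3.2×10⁻⁴ × 110 = 0.06688 m
A Layer 2: 770 × 0.33 × 2.3×10⁻⁴ = 0.058443 m
A Layer 3: 1.7×10⁻⁴ × 0.52 × 980 = 0.086632 m
A total: 0.211955 m
B 0–100 m: 100 × 1.9×10⁻⁴ × 0.76 = 0.01444 m
B Layer 2: 0.95×10⁻⁴ × 330 × 0.65 = 0.0203775 m
B total: 0.0348175 m
Ratio: 0.211955 / 0.0348175 ≈ 6.088

a factor of 6.1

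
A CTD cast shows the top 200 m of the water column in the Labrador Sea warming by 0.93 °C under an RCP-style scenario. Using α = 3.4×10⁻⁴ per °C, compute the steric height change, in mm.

Δh = 63 mm

Δh = αΔT·H = 3.4×10⁻⁴ × 0.93 × 200 = 0.06324 m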